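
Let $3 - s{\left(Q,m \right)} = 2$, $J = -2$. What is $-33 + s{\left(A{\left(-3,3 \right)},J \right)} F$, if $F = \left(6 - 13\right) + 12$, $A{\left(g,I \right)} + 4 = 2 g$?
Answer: $-28$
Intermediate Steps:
$A{\left(g,I \right)} = -4 + 2 g$
$s{\left(Q,m \right)} = 1$ ($s{\left(Q,m \right)} = 3 - 2 = 1$)
$F = 5$ ($F = -7 + 12 = 5$)
$-33 + s{\left(A{\left(-3,3 \right)},J \right)} F = -33 + 1 \cdot 5 = -33 + 5 = -28$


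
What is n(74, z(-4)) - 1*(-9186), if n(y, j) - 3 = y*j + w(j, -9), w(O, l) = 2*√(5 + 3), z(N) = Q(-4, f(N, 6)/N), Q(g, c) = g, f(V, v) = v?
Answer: 8893 + 4*√2 ≈ 8898.7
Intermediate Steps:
z(N) = -4
w(O, l) = 4*√2 (w(O, l) = 2*√8 = 2*(2*√2) = 4*√2)
n(y, j) = 3 + 4*√2 + j*y (n(y, j) = 3 + (y*j + 4*√2) = 3 + (j*y + 4*√2) = 3 + (4*√2 + j*y) = 3 + 4*√2 + j*y)
n(74, z(-4)) - 1*(-9186) = (3 + 4*√2 - 4*74) - 1*(-9186) = (3 + 4*√2 - 296) + 9186 = (-293 + 4*√2) + 9186 = 8893 + 4*√2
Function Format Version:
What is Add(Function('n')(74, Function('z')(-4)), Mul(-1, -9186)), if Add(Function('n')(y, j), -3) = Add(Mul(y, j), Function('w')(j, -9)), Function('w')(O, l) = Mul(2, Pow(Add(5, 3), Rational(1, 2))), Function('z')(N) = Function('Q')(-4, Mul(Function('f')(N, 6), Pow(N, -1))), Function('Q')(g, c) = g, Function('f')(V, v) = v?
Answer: Add(8893, Mul(4, Pow(2, Rational(1, 2)))) ≈ 8898.7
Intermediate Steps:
Function('z')(N) = -4
Function('w')(O, l) = Mul(4, Pow(2, Rational(1, 2))) (Function('w')(O, l) = Mul(2, Pow(8, Rational(1, 2))) = Mul(2, Mul(2, Pow(2, Rational(1, 2)))) = Mul(4, Pow(2, Rational(1, 2))))
Function('n')(y, j) = Add(3, Mul(4, Pow(2, Rational(1, 2))), Mul(j, y)) (Function('n')(y, j) = Add(3, Add(Mul(y, j), Mul(4, Pow(2, Rational(1, 2))))) = Add(3, Add(Mul(j, y), Mul(4, Pow(2, Rational(1, 2))))) = Add(3, Add(Mul(4, Pow(2, Rational(1, 2))), Mul(j, y))) = Add(3, Mul(4, Pow(2, Rational(1, 2))), Mul(j, y)))
Add(Function('n')(74, Function('z')(-4)), Mul(-1, -9186)) = Add(Add(3, Mul(4, Pow(2, Rational(1, 2))), Mul(-4, 74)), Mul(-1, -9186)) = Add(Add(3, Mul(4, Pow(2, Rational(1, 2))), -296), 9186) = Add(Add(-293, Mul(4, Pow(2, Rational(1, 2)))), 9186) = Add(8893, Mul(4, Pow(2, Rational(1, 2))))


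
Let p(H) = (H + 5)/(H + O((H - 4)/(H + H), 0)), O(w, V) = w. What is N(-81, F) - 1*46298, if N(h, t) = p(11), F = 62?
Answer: -11527850/249 ≈ -46297.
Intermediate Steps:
p(H) = (5 + H)/(H + (-4 + H)/(2*H)) (p(H) = (H + 5)/(H + (H - 4)/(H + H)) = (5 + H)/(H + (-4 + H)/((2*H))) = (5 + H)/(H + (-4 + H)*(1/(2*H))) = (5 + H)/(H + (-4 + H)/(2*H)))
N(h, t) = 352/249 (N(h, t) = 2*11*(5 + 11)/(-4 + 11 + 2*11**2) = 2*11*16/(-4 + 11 + 2*121) = 2*11*16/(-4 + 11 + 242) = 2*11*16/249 = 2*11*(1/249)*16 = 352/249)
N(-81, F) - 1*46298 = 352/249 - 1*46298 = 352/249 - 46298 = -11527850/249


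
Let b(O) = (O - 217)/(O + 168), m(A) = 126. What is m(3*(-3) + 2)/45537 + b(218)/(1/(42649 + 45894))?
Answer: 1344010409/5859094 ≈ 229.39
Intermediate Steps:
b(O) = (-217 + O)/(168 + O)
m(3*(-3) + 2)/45537 + b(218)/(1/(42649 + 45894)) = 126/45537 + ((-217 + 218)/(168 + 218))/(1/(42649 + 45894)) = 126*(1/45537) + (1/386)/(1/88543) = 42/15179 + ((1/386)*1)/(1/88543) = 42/15179 + (1/386)*88543 = 42/15179 + 88543/386 = 1344010409/5859094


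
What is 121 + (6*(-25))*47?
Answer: -6929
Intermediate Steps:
121 + (6*(-25))*47 = 121 - 150*47 = 121 - 7050 = -6929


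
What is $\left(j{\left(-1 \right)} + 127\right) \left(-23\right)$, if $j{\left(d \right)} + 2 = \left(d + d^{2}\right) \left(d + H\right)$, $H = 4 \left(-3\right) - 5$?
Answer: $-2875$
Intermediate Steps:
$H = -17$ ($H = -12 - 5 = -17$)
$j{\left(d \right)} = -2 + \left(-17 + d\right) \left(d + d^{2}\right)$ ($j{\left(d \right)} = -2 + \left(d + d^{2}\right) \left(d - 17\right) = -2 + \left(d + d^{2}\right) \left(-17 + d\right) = -2 + \left(-17 + d\right) \left(d + d^{2}\right)$)
$\left(j{\left(-1 \right)} + 127\right) \left(-23\right) = \left(\left(-2 + \left(-1\right)^{3} - -17 - 16 \left(-1\right)^{2}\right) + 127\right) \left(-23\right) = \left(\left(-2 - 1 + 17 - 16\right) + 127\right) \left(-23\right) = \left(-2 + 127\right) \left(-23\right) = 125 \left(-23\right) = -2875$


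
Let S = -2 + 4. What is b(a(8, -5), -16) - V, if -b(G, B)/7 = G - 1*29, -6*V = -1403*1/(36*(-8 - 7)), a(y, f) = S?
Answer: 613763/3240 ≈ 189.43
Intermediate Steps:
S = 2
a(y, f) = 2
V = -1403/3240 (V = -(-1403)/(6*((-8 - 7)*36)) = -(-1403)/(6*((-15*36))) = -(-1403)/(6*(-540)) = -(-1403)*(-1)/(6*540) = -⅙*1403/540 = -1403/3240 ≈ -0.43302)
b(G, B) = 203 - 7*G (b(G, B) = -7*(G - 1*29) = -7*(G - 29) = -7*(-29 + G) = 203 - 7*G)
b(a(8, -5), -16) - V = (203 - 7*2) - 1*(-1403/3240) = (203 - 14) + 1403/3240 = 189 + 1403/3240 = 613763/3240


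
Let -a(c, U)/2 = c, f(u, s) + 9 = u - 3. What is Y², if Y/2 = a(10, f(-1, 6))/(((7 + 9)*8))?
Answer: 25/256 ≈ 0.097656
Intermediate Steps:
f(u, s) = -12 + u (f(u, s) = -9 + (u - 3) = -9 + (-3 + u) = -12 + u)
a(c, U) = -2*c
Y = -5/16 (Y = 2*((-2*10)/(((7 + 9)*8))) = 2*(-20/(16*8)) = 2*(-20/128) = 2*(-20*1/128) = 2*(-5/32) = -5/16 ≈ -0.31250)
Y² = (-5/16)² = 25/256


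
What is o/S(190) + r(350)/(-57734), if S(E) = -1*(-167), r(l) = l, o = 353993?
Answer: 10218686706/4820789 ≈ 2119.7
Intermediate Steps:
S(E) = 167
o/S(190) + r(350)/(-57734) = 353993/167 + 350/(-57734) = 353993*(1/167) + 350*(-1/57734) = 353993/167 - 175/28867 = 10218686706/4820789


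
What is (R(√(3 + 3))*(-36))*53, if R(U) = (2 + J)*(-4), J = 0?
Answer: 15264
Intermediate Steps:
R(U) = -8 (R(U) = (2 + 0)*(-4) = 2*(-4) = -8)
(R(√(3 + 3))*(-36))*53 = -8*(-36)*53 = 288*53 = 15264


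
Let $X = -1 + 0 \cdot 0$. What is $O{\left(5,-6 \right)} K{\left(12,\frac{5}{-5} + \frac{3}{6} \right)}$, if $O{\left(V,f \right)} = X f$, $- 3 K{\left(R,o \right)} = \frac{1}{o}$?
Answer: $4$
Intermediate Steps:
$K{\left(R,o \right)} = - \frac{1}{3 o}$
$X = -1$ ($X = -1 + 0 = -1$)
$O{\left(V,f \right)} = - f$
$O{\left(5,-6 \right)} K{\left(12,\frac{5}{-5} + \frac{3}{6} \right)} = \left(-1\right) \left(-6\right) \left(- \frac{1}{3 \left(\frac{5}{-5} + \frac{3}{6}\right)}\right) = 6 \left(- \frac{1}{3 \left(5 \left(- \frac{1}{5}\right) + 3 \cdot \frac{1}{6}\right)}\right) = 6 \left(- \frac{1}{3 \left(-1 + \frac{1}{2}\right)}\right) = 6 \left(- \frac{1}{3 \left(- \frac{1}{2}\right)}\right) = 6 \left(\left(- \frac{1}{3}\right) \left(-2\right)\right) = 6 \cdot \frac{2}{3} = 4$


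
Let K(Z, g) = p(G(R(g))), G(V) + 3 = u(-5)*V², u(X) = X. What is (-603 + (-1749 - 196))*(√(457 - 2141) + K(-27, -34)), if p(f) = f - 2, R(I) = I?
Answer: 14740180 - 5096*I*√421 ≈ 1.474e+7 - 1.0456e+5*I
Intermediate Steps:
G(V) = -3 - 5*V²
p(f) = -2 + f
K(Z, g) = -5 - 5*g² (K(Z, g) = -2 + (-3 - 5*g²) = -5 - 5*g²)
(-603 + (-1749 - 196))*(√(457 - 2141) + K(-27, -34)) = (-603 + (-1749 - 196))*(√(457 - 2141) + (-5 - 5*(-34)²)) = (-603 - 1945)*(√(-1684) + (-5 - 5*1156)) = -2548*(2*I*√421 + (-5 - 5780)) = -2548*(2*I*√421 - 5785) = -2548*(-5785 + 2*I*√421) = 14740180 - 5096*I*√421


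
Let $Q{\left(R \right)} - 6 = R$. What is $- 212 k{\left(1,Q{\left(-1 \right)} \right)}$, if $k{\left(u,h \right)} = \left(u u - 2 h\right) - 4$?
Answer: $2756$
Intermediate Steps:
$Q{\left(R \right)} = 6 + R$
$k{\left(u,h \right)} = -4 + u^{2} - 2 h$ ($k{\left(u,h \right)} = \left(u^{2} - 2 h\right) - 4 = -4 + u^{2} - 2 h$)
$- 212 k{\left(1,Q{\left(-1 \right)} \right)} = - 212 \left(-4 + 1^{2} - 2 \left(6 - 1\right)\right) = - 212 \left(-4 + 1 - 10\right) = \left(-212\right) \left(-13\right) = 2756$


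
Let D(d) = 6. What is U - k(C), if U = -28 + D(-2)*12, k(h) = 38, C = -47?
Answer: 6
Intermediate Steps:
U = 44 (U = -28 + 6*12 = -28 + 72 = 44)
U - k(C) = 44 - 1*38 = 44 - 38 = 6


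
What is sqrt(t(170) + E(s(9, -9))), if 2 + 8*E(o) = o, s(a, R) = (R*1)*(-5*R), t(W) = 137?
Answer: sqrt(1378)/4 ≈ 9.2803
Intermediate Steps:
s(a, R) = -5*R**2 (s(a, R) = R*(-5*R) = -5*R**2)
E(o) = -1/4 + o/8
sqrt(t(170) + E(s(9, -9))) = sqrt(137 + (-1/4 + (-5*(-9)**2)/8)) = sqrt(137 + (-1/4 + (-5*81)/8)) = sqrt(137 + (-1/4 + (1/8)*(-405))) = sqrt(137 + (-1/4 - 405/8)) = sqrt(137 - 407/8) = sqrt(689/8) = sqrt(1378)/4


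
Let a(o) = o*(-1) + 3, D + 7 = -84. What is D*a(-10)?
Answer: -1183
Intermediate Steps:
D = -91 (D = -7 - 84 = -91)
a(o) = 3 - o (a(o) = -o + 3 = 3 - o)
D*a(-10) = -91*(3 - 1*(-10)) = -91*(3 + 10) = -91*13 = -1183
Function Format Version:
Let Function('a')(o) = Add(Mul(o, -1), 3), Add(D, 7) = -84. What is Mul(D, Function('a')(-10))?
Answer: -1183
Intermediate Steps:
D = -91 (D = Add(-7, -84) = -91)
Function('a')(o) = Add(3, Mul(-1, o)) (Function('a')(o) = Add(Mul(-1, o), 3) = Add(3, Mul(-1, o)))
Mul(D, Function('a')(-10)) = Mul(-91, Add(3, Mul(-1, -10))) = Mul(-91, Add(3, 10)) = Mul(-91, 13) = -1183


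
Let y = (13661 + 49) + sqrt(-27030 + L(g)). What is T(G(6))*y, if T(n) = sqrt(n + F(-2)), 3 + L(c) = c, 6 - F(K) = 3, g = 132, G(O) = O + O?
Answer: 13710*sqrt(15) + 21*I*sqrt(915) ≈ 53099.0 + 635.23*I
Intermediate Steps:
G(O) = 2*O
F(K) = 3 (F(K) = 6 - 1*3 = 6 - 3 = 3)
L(c) = -3 + c
T(n) = sqrt(3 + n) (T(n) = sqrt(n + 3) = sqrt(3 + n))
y = 13710 + 21*I*sqrt(61) (y = (13661 + 49) + sqrt(-27030 + (-3 + 132)) = 13710 + sqrt(-27030 + 129) = 13710 + sqrt(-26901) = 13710 + 21*I*sqrt(61) ≈ 13710.0 + 164.02*I)
T(G(6))*y = sqrt(3 + 2*6)*(13710 + 21*I*sqrt(61)) = sqrt(3 + 12)*(13710 + 21*I*sqrt(61)) = sqrt(15)*(13710 + 21*I*sqrt(61))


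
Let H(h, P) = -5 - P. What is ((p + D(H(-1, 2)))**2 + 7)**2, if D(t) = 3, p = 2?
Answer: 1024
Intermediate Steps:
((p + D(H(-1, 2)))**2 + 7)**2 = ((2 + 3)**2 + 7)**2 = (5**2 + 7)**2 = (25 + 7)**2 = 32**2 = 1024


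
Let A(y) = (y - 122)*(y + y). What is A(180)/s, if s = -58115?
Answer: -4176/11623 ≈ -0.35929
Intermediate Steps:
A(y) = 2*y*(-122 + y) (A(y) = (-122 + y)*(2*y) = 2*y*(-122 + y))
A(180)/s = (2*180*(-122 + 180))/(-58115) = (2*180*58)*(-1/58115) = 20880*(-1/58115) = -4176/11623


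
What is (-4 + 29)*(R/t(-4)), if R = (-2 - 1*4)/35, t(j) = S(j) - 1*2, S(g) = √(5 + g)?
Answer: 30/7 ≈ 4.2857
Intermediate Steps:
t(j) = -2 + √(5 + j) (t(j) = √(5 + j) - 1*2 = √(5 + j) - 2 = -2 + √(5 + j))
R = -6/35 (R = (-2 - 4)*(1/35) = -6*1/35 = -6/35 ≈ -0.17143)
(-4 + 29)*(R/t(-4)) = (-4 + 29)*(-6/(35*(-2 + √(5 - 4)))) = 25*(-6/(35*(-2 + √1))) = 25*(-6/(35*(-2 + 1))) = 25*(-6/35/(-1)) = 25*(-6/35*(-1)) = 25*(6/35) = 30/7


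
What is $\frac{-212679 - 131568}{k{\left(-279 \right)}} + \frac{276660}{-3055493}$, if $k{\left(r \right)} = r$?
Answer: $\frac{350589036877}{284160849} \approx 1233.8$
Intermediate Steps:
$\frac{-212679 - 131568}{k{\left(-279 \right)}} + \frac{276660}{-3055493} = \frac{-212679 - 131568}{-279} + \frac{276660}{-3055493} = \left(-344247\right) \left(- \frac{1}{279}\right) + 276660 \left(- \frac{1}{3055493}\right) = \frac{114749}{93} - \frac{276660}{3055493} = \frac{350589036877}{284160849}$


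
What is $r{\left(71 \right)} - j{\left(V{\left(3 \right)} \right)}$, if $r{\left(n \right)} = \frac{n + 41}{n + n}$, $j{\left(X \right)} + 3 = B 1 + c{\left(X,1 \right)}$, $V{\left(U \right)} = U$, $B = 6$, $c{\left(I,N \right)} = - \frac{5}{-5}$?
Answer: $- \frac{228}{71} \approx -3.2113$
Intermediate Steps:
$c{\left(I,N \right)} = 1$ ($c{\left(I,N \right)} = \left(-5\right) \left(- \frac{1}{5}\right) = 1$)
$j{\left(X \right)} = 4$ ($j{\left(X \right)} = -3 + \left(6 \cdot 1 + 1\right) = -3 + \left(6 + 1\right) = -3 + 7 = 4$)
$r{\left(n \right)} = \frac{41 + n}{2 n}$
$r{\left(71 \right)} - j{\left(V{\left(3 \right)} \right)} = \frac{41 + 71}{2 \cdot 71} - 4 = \frac{1}{2} \cdot \frac{1}{71} \cdot 112 - 4 = \frac{56}{71} - 4 = - \frac{228}{71}$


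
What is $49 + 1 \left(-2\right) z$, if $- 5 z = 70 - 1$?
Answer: $\frac{383}{5} \approx 76.6$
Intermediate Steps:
$z = - \frac{69}{5}$ ($z = - \frac{70 - 1}{5} = \left(- \frac{1}{5}\right) 69 = - \frac{69}{5} \approx -13.8$)
$49 + 1 \left(-2\right) z = 49 + 1 \left(-2\right) \left(- \frac{69}{5}\right) = 49 - - \frac{138}{5} = 49 + \frac{138}{5} = \frac{383}{5}$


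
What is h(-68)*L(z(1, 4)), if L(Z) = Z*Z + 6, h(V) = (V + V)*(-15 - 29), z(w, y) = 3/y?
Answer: 39270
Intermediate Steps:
h(V) = -88*V (h(V) = (2*V)*(-44) = -88*V)
L(Z) = 6 + Z² (L(Z) = Z² + 6 = 6 + Z²)
h(-68)*L(z(1, 4)) = (-88*(-68))*(6 + (3/4)²) = 5984*(6 + (3*(¼))²) = 5984*(6 + (¾)²) = 5984*(6 + 9/16) = 5984*(105/16) = 39270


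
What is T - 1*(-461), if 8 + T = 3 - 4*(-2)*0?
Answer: 456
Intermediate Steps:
T = -5 (T = -8 + (3 - 4*(-2)*0) = -8 + (3 + 8*0) = -8 + (3 + 0) = -8 + 3 = -5)
T - 1*(-461) = -5 - 1*(-461) = -5 + 461 = 456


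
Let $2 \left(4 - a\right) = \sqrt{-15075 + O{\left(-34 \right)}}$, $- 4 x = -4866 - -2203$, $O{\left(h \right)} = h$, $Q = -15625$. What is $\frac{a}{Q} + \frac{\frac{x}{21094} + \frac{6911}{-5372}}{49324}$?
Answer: $- \frac{24578925534153}{87331970775500000} + \frac{i \sqrt{15109}}{31250} \approx -0.00028144 + 0.0039334 i$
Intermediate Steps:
$x = \frac{2663}{4}$ ($x = - \frac{-4866 - -2203}{4} = - \frac{-4866 + 2203}{4} = \left(- \frac{1}{4}\right) \left(-2663\right) = \frac{2663}{4} \approx 665.75$)
$a = 4 - \frac{i \sqrt{15109}}{2}$ ($a = 4 - \frac{\sqrt{-15075 - 34}}{2} = 4 - \frac{\sqrt{-15109}}{2} = 4 - \frac{i \sqrt{15109}}{2} \approx 4.0 - 61.459 i$)
$\frac{a}{Q} + \frac{\frac{x}{21094} + \frac{6911}{-5372}}{49324} = \frac{4 - \frac{i \sqrt{15109}}{2}}{-15625} + \frac{\frac{2663}{4 \cdot 21094} + \frac{6911}{-5372}}{49324} = \left(4 - \frac{i \sqrt{15109}}{2}\right) \left(- \frac{1}{15625}\right) + \left(\frac{2663}{4} \cdot \frac{1}{21094} + 6911 \left(- \frac{1}{5372}\right)\right) \frac{1}{49324} = \left(- \frac{4}{15625} + \frac{i \sqrt{15109}}{31250}\right) + \left(\frac{2663}{84376} - \frac{6911}{5372}\right) \frac{1}{49324} = \left(- \frac{4}{15625} + \frac{i \sqrt{15109}}{31250}\right) - \frac{142204225}{5589246129632} = - \frac{24578925534153}{87331970775500000} + \frac{i \sqrt{15109}}{31250}$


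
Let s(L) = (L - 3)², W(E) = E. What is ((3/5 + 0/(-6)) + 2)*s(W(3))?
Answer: 0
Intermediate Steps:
s(L) = (-3 + L)²
((3/5 + 0/(-6)) + 2)*s(W(3)) = ((3/5 + 0/(-6)) + 2)*(-3 + 3)² = ((3*(⅕) + 0*(-⅙)) + 2)*0² = ((⅗ + 0) + 2)*0 = (⅗ + 2)*0 = (13/5)*0 = 0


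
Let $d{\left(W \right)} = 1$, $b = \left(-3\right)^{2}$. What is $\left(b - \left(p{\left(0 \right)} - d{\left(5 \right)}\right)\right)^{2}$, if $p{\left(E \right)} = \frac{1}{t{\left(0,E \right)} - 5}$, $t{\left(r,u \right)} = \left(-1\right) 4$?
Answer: $\frac{8281}{81} \approx 102.23$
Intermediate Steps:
$t{\left(r,u \right)} = -4$
$b = 9$
$p{\left(E \right)} = - \frac{1}{9}$ ($p{\left(E \right)} = \frac{1}{-4 - 5} = \frac{1}{-9} = - \frac{1}{9}$)
$\left(b - \left(p{\left(0 \right)} - d{\left(5 \right)}\right)\right)^{2} = \left(9 - \left(- \frac{1}{9} - 1\right)\right)^{2} = \left(9 - - \frac{10}{9}\right)^{2} = \left(9 + \frac{10}{9}\right)^{2} = \left(\frac{91}{9}\right)^{2} = \frac{8281}{81}$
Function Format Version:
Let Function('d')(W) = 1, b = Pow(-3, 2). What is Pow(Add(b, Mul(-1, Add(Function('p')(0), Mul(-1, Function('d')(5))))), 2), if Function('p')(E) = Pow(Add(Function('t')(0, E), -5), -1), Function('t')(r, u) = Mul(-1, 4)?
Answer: Rational(8281, 81) ≈ 102.23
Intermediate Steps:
Function('t')(r, u) = -4
b = 9
Function('p')(E) = Rational(-1, 9) (Function('p')(E) = Pow(Add(-4, -5), -1) = Pow(-9, -1) = Rational(-1, 9))
Pow(Add(b, Mul(-1, Add(Function('p')(0), Mul(-1, Function('d')(5))))), 2) = Pow(Add(9, Mul(-1, Add(Rational(-1, 9), Mul(-1, 1)))), 2) = Pow(Add(9, Mul(-1, Add(Rational(-1, 9), -1))), 2) = Pow(Add(9, Mul(-1, Rational(-10, 9))), 2) = Pow(Add(9, Rational(10, 9)), 2) = Pow(Rational(91, 9), 2) = Rational(8281, 81)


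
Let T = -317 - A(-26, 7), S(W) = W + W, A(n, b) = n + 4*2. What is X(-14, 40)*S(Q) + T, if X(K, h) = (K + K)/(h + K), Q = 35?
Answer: -4867/13 ≈ -374.38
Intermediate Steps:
A(n, b) = 8 + n (A(n, b) = n + 8 = 8 + n)
X(K, h) = 2*K/(K + h) (X(K, h) = (2*K)/(K + h) = 2*K/(K + h))
S(W) = 2*W
T = -299 (T = -317 - (8 - 26) = -317 - 1*(-18) = -317 + 18 = -299)
X(-14, 40)*S(Q) + T = (2*(-14)/(-14 + 40))*(2*35) - 299 = (2*(-14)/26)*70 - 299 = (2*(-14)*(1/26))*70 - 299 = -14/13*70 - 299 = -980/13 - 299 = -4867/13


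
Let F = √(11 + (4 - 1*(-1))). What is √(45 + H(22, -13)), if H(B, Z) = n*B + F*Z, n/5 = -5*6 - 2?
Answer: I*√3527 ≈ 59.389*I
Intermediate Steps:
n = -160 (n = 5*(-5*6 - 2) = 5*(-30 - 2) = 5*(-32) = -160)
F = 4 (F = √(11 + (4 + 1)) = √(11 + 5) = √16 = 4)
H(B, Z) = -160*B + 4*Z
√(45 + H(22, -13)) = √(45 + (-160*22 + 4*(-13))) = √(45 + (-3520 - 52)) = √(45 - 3572) = √(-3527) = I*√3527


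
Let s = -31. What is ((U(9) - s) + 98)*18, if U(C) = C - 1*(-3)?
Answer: 2538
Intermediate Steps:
U(C) = 3 + C (U(C) = C + 3 = 3 + C)
((U(9) - s) + 98)*18 = (((3 + 9) - 1*(-31)) + 98)*18 = ((12 + 31) + 98)*18 = (43 + 98)*18 = 141*18 = 2538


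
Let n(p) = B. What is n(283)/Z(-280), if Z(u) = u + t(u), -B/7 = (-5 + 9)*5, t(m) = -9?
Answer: 140/289 ≈ 0.48443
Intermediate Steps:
B = -140 (B = -7*(-5 + 9)*5 = -28*5 = -7*20 = -140)
n(p) = -140
Z(u) = -9 + u (Z(u) = u - 9 = -9 + u)
n(283)/Z(-280) = -140/(-9 - 280) = -140/(-289) = -140*(-1/289) = 140/289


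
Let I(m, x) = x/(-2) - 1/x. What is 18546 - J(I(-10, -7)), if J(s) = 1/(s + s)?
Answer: 945839/51 ≈ 18546.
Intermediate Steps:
I(m, x) = -1/x - x/2 (I(m, x) = x*(-½) - 1/x = -x/2 - 1/x = -1/x - x/2)
J(s) = 1/(2*s)
18546 - J(I(-10, -7)) = 18546 - 1/(2*(-1/(-7) - ½*(-7))) = 18546 - 1/(2*(-1*(-⅐) + 7/2)) = 18546 - 1/(2*(⅐ + 7/2)) = 18546 - 1/(2*51/14) = 18546 - 14/(2*51) = 18546 - 1*7/51 = 18546 - 7/51 = 945839/51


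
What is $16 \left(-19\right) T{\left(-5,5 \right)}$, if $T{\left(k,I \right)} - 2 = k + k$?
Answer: $2432$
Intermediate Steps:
$T{\left(k,I \right)} = 2 + 2 k$ ($T{\left(k,I \right)} = 2 + \left(k + k\right) = 2 + 2 k$)
$16 \left(-19\right) T{\left(-5,5 \right)} = 16 \left(-19\right) \left(2 + 2 \left(-5\right)\right) = - 304 \left(2 - 10\right) = \left(-304\right) \left(-8\right) = 2432$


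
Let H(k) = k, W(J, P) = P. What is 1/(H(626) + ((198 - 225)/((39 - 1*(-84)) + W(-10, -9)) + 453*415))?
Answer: 38/7167589 ≈ 5.3016e-6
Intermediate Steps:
1/(H(626) + ((198 - 225)/((39 - 1*(-84)) + W(-10, -9)) + 453*415)) = 1/(626 + ((198 - 225)/((39 - 1*(-84)) - 9) + 453*415)) = 1/(626 + (-27/((39 + 84) - 9) + 187995)) = 1/(626 + (-27/(123 - 9) + 187995)) = 1/(626 + (-27/114 + 187995)) = 1/(626 + (-27*1/114 + 187995)) = 1/(626 + (-9/38 + 187995)) = 1/(626 + 7143801/38) = 1/(7167589/38) = 38/7167589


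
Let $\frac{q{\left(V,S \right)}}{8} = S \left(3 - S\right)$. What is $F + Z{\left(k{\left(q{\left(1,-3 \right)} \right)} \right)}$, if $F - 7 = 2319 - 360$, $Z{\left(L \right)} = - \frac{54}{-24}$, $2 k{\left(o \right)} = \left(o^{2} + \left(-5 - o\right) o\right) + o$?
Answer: $\frac{7873}{4} \approx 1968.3$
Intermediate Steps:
$q{\left(V,S \right)} = 8 S \left(3 - S\right)$
$k{\left(o \right)} = \frac{o}{2} + \frac{o^{2}}{2} + \frac{o \left(-5 - o\right)}{2}$ ($k{\left(o \right)} = \frac{\left(o^{2} + \left(-5 - o\right) o\right) + o}{2} = \frac{\left(o^{2} + o \left(-5 - o\right)\right) + o}{2} = \frac{o + o^{2} + o \left(-5 - o\right)}{2} = \frac{o}{2} + \frac{o^{2}}{2} + \frac{o \left(-5 - o\right)}{2}$)
$Z{\left(L \right)} = \frac{9}{4}$ ($Z{\left(L \right)} = \left(-54\right) \left(- \frac{1}{24}\right) = \frac{9}{4}$)
$F = 1966$ ($F = 7 + \left(2319 - 360\right) = 7 + 1959 = 1966$)
$F + Z{\left(k{\left(q{\left(1,-3 \right)} \right)} \right)} = 1966 + \frac{9}{4} = \frac{7873}{4}$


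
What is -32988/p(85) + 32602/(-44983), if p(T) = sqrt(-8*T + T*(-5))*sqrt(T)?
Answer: -32602/44983 + 32988*I*sqrt(13)/1105 ≈ -0.72476 + 107.64*I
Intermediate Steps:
p(T) = sqrt(13)*sqrt(T)*sqrt(-T) (p(T) = sqrt(-8*T - 5*T)*sqrt(T) = sqrt(-13*T)*sqrt(T) = (sqrt(13)*sqrt(-T))*sqrt(T) = sqrt(13)*sqrt(T)*sqrt(-T))
-32988/p(85) + 32602/(-44983) = -32988*(-I*sqrt(13)/1105) + 32602/(-44983) = -32988*(-I*sqrt(13)/1105) + 32602*(-1/44983) = -32988*(-I*sqrt(13)/1105) - 32602/44983 = -(-32988)*I*sqrt(13)/1105 - 32602/44983 = 32988*I*sqrt(13)/1105 - 32602/44983 = -32602/44983 + 32988*I*sqrt(13)/1105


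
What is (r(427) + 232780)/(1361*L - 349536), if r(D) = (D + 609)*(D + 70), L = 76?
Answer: -186918/61525 ≈ -3.0381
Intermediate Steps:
r(D) = (70 + D)*(609 + D) (r(D) = (609 + D)*(70 + D) = (70 + D)*(609 + D))
(r(427) + 232780)/(1361*L - 349536) = ((42630 + 427² + 679*427) + 232780)/(1361*76 - 349536) = ((42630 + 182329 + 289933) + 232780)/(103436 - 349536) = (514892 + 232780)/(-246100) = 747672*(-1/246100) = -186918/61525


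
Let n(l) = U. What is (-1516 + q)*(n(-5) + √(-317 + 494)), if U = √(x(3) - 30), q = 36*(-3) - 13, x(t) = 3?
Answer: -1637*√177 - 4911*I*√3 ≈ -21779.0 - 8506.1*I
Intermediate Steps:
q = -121 (q = -108 - 13 = -121)
U = 3*I*√3 (U = √(3 - 30) = √(-27) = 3*I*√3 ≈ 5.1962*I)
n(l) = 3*I*√3
(-1516 + q)*(n(-5) + √(-317 + 494)) = (-1516 - 121)*(3*I*√3 + √(-317 + 494)) = -1637*(3*I*√3 + √177) = -1637*(√177 + 3*I*√3) = -1637*√177 - 4911*I*√3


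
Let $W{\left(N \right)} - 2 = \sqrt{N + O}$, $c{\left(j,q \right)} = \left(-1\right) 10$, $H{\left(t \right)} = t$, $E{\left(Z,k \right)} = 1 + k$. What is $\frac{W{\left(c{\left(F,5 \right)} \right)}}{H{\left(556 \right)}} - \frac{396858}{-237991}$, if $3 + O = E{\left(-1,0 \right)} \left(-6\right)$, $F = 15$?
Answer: $\frac{110564515}{66161498} + \frac{i \sqrt{19}}{556} \approx 1.6711 + 0.0078397 i$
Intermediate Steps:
$O = -9$ ($O = -3 + \left(1 + 0\right) \left(-6\right) = -3 + 1 \left(-6\right) = -3 - 6 = -9$)
$c{\left(j,q \right)} = -10$
$W{\left(N \right)} = 2 + \sqrt{-9 + N}$ ($W{\left(N \right)} = 2 + \sqrt{N - 9} = 2 + \sqrt{-9 + N}$)
$\frac{W{\left(c{\left(F,5 \right)} \right)}}{H{\left(556 \right)}} - \frac{396858}{-237991} = \frac{2 + \sqrt{-9 - 10}}{556} - \frac{396858}{-237991} = \left(2 + \sqrt{-19}\right) \frac{1}{556} - - \frac{396858}{237991} = \left(2 + i \sqrt{19}\right) \frac{1}{556} + \frac{396858}{237991} = \left(\frac{1}{278} + \frac{i \sqrt{19}}{556}\right) + \frac{396858}{237991} = \frac{110564515}{66161498} + \frac{i \sqrt{19}}{556}$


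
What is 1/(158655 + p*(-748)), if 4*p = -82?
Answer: 1/173989 ≈ 5.7475e-6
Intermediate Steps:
p = -41/2 (p = (¼)*(-82) = -41/2 ≈ -20.500)
1/(158655 + p*(-748)) = 1/(158655 - 41/2*(-748)) = 1/(158655 + 15334) = 1/173989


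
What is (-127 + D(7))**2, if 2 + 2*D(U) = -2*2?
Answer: 16900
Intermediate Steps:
D(U) = -3 (D(U) = -1 + (-2*2)/2 = -1 + (1/2)*(-4) = -1 - 2 = -3)
(-127 + D(7))**2 = (-127 - 3)**2 = (-130)**2 = 16900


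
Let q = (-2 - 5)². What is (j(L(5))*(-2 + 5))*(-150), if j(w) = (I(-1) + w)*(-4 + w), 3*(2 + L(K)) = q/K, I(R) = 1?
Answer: 2788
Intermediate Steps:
q = 49 (q = (-7)² = 49)
L(K) = -2 + 49/(3*K) (L(K) = -2 + (49/K)/3 = -2 + 49/(3*K))
j(w) = (1 + w)*(-4 + w)
(j(L(5))*(-2 + 5))*(-150) = ((-4 + (-2 + (49/3)/5)² - 3*(-2 + (49/3)/5))*(-2 + 5))*(-150) = ((-4 + (-2 + (49/3)*(⅕))² - 3*(-2 + (49/3)*(⅕)))*3)*(-150) = ((-4 + (-2 + 49/15)² - 3*(-2 + 49/15))*3)*(-150) = ((-4 + (19/15)² - 3*19/15)*3)*(-150) = ((-4 + 361/225 - 19/5)*3)*(-150) = -1394/225*3*(-150) = -1394/75*(-150) = 2788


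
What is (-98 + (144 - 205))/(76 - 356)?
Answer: 159/280 ≈ 0.56786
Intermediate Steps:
(-98 + (144 - 205))/(76 - 356) = (-98 - 61)/(-280) = -159*(-1/280) = 159/280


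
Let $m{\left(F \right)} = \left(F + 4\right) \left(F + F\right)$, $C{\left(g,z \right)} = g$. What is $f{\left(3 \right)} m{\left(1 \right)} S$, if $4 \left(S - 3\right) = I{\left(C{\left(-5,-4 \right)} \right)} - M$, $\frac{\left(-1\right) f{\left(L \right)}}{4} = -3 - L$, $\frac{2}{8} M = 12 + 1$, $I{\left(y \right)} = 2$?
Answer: $-2280$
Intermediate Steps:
$M = 52$ ($M = 4 \left(12 + 1\right) = 4 \cdot 13 = 52$)
$f{\left(L \right)} = 12 + 4 L$ ($f{\left(L \right)} = - 4 \left(-3 - L\right) = 12 + 4 L$)
$m{\left(F \right)} = 2 F \left(4 + F\right)$ ($m{\left(F \right)} = \left(4 + F\right) 2 F = 2 F \left(4 + F\right)$)
$S = - \frac{19}{2}$ ($S = 3 + \frac{2 - 52}{4} = 3 + \frac{1}{4} \left(-50\right) = 3 - \frac{25}{2} = - \frac{19}{2} \approx -9.5$)
$f{\left(3 \right)} m{\left(1 \right)} S = \left(12 + 4 \cdot 3\right) 2 \cdot 1 \left(4 + 1\right) \left(- \frac{19}{2}\right) = \left(12 + 12\right) 2 \cdot 1 \cdot 5 \left(- \frac{19}{2}\right) = 24 \cdot 10 \left(- \frac{19}{2}\right) = 240 \left(- \frac{19}{2}\right) = -2280$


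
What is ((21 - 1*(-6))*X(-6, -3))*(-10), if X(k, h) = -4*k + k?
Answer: -4860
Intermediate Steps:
X(k, h) = -3*k
((21 - 1*(-6))*X(-6, -3))*(-10) = ((21 - 1*(-6))*(-3*(-6)))*(-10) = ((21 + 6)*18)*(-10) = (27*18)*(-10) = 486*(-10) = -4860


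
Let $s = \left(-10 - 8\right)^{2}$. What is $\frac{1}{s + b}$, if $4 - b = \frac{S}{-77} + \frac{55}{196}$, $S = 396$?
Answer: $\frac{196}{65241} \approx 0.0030042$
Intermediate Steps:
$s = 324$ ($s = \left(-18\right)^{2} = 324$)
$b = \frac{1737}{196}$ ($b = 4 - \left(\frac{396}{-77} + \frac{55}{196}\right) = 4 - \left(396 \left(- \frac{1}{77}\right) + 55 \cdot \frac{1}{196}\right) = 4 - \left(- \frac{36}{7} + \frac{55}{196}\right) = 4 - - \frac{953}{196} = 4 + \frac{953}{196} = \frac{1737}{196} \approx 8.8622$)
$\frac{1}{s + b} = \frac{1}{324 + \frac{1737}{196}} = \frac{1}{\frac{65241}{196}} = \frac{196}{65241}$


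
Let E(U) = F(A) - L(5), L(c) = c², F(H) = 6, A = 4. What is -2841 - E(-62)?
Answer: -2822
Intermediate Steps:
E(U) = -19 (E(U) = 6 - 1*5² = 6 - 1*25 = 6 - 25 = -19)
-2841 - E(-62) = -2841 - 1*(-19) = -2841 + 19 = -2822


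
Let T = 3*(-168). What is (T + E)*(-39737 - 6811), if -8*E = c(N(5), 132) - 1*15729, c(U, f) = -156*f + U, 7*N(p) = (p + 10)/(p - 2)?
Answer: -1315085733/7 ≈ -1.8787e+8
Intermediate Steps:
N(p) = (10 + p)/(7*(-2 + p)) (N(p) = ((p + 10)/(p - 2))/7 = ((10 + p)/(-2 + p))/7 = (10 + p)/(7*(-2 + p)))
c(U, f) = U - 156*f
E = 127121/28 (E = -(((10 + 5)/(7*(-2 + 5)) - 156*132) - 1*15729)/8 = -(((⅐)*15/3 - 20592) - 15729)/8 = -(((⅐)*(⅓)*15 - 20592) - 15729)/8 = -((5/7 - 20592) - 15729)/8 = -(-144139/7 - 15729)/8 = -⅛*(-254242/7) = 127121/28 ≈ 4540.0)
T = -504
(T + E)*(-39737 - 6811) = (-504 + 127121/28)*(-39737 - 6811) = (113009/28)*(-46548) = -1315085733/7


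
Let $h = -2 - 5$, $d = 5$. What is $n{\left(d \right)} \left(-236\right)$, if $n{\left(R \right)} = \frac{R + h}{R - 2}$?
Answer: $\frac{472}{3} \approx 157.33$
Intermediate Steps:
$h = -7$
$n{\left(R \right)} = \frac{-7 + R}{-2 + R}$ ($n{\left(R \right)} = \frac{R - 7}{R - 2} = \frac{-7 + R}{-2 + R}$)
$n{\left(d \right)} \left(-236\right) = \frac{-7 + 5}{-2 + 5} \left(-236\right) = \frac{1}{3} \left(-2\right) \left(-236\right) = \left(- \frac{2}{3}\right) \left(-236\right) = \frac{472}{3}$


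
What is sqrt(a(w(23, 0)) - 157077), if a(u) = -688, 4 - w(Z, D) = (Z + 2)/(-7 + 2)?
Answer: I*sqrt(157765) ≈ 397.2*I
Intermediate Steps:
w(Z, D) = 22/5 + Z/5 (w(Z, D) = 4 - (Z + 2)/(-7 + 2) = 4 - (2 + Z)/(-5) = 4 - (2 + Z)*(-1)/5 = 4 - (-2/5 - Z/5) = 4 + (2/5 + Z/5) = 22/5 + Z/5)
sqrt(a(w(23, 0)) - 157077) = sqrt(-688 - 157077) = sqrt(-157765) = I*sqrt(157765)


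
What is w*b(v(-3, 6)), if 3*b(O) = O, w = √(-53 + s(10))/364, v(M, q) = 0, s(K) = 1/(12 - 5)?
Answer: 0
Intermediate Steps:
s(K) = ⅐ (s(K) = 1/7 = ⅐)
w = I*√2590/2548 (w = √(-53 + ⅐)/364 = √(-370/7)*(1/364) = (I*√2590/7)*(1/364) = I*√2590/2548 ≈ 0.019973*I)
b(O) = O/3
w*b(v(-3, 6)) = (I*√2590/2548)*((⅓)*0) = (I*√2590/2548)*0 = 0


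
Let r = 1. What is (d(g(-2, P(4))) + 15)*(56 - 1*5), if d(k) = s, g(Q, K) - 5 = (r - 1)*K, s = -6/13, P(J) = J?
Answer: 9639/13 ≈ 741.46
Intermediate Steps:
s = -6/13 (s = -6*1/13 = -6/13 ≈ -0.46154)
g(Q, K) = 5 (g(Q, K) = 5 + (1 - 1)*K = 5 + 0*K = 5 + 0 = 5)
d(k) = -6/13
(d(g(-2, P(4))) + 15)*(56 - 1*5) = (-6/13 + 15)*(56 - 1*5) = 189*(56 - 5)/13 = (189/13)*51 = 9639/13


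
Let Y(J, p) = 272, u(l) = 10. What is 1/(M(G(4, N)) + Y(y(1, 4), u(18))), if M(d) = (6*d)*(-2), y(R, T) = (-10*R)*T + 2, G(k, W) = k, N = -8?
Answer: 1/224 ≈ 0.0044643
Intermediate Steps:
y(R, T) = 2 - 10*R*T (y(R, T) = -10*R*T + 2 = 2 - 10*R*T)
M(d) = -12*d
1/(M(G(4, N)) + Y(y(1, 4), u(18))) = 1/(-12*4 + 272) = 1/(-48 + 272) = 1/224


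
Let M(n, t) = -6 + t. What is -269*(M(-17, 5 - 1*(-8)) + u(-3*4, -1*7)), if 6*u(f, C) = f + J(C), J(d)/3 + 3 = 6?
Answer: -3497/2 ≈ -1748.5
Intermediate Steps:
J(d) = 9 (J(d) = -9 + 3*6 = -9 + 18 = 9)
u(f, C) = 3/2 + f/6 (u(f, C) = (f + 9)/6 = (9 + f)/6 = 3/2 + f/6)
-269*(M(-17, 5 - 1*(-8)) + u(-3*4, -1*7)) = -269*((-6 + (5 - 1*(-8))) + (3/2 + (-3*4)/6)) = -269*((-6 + (5 + 8)) + (3/2 + (⅙)*(-12))) = -269*((-6 + 13) + (3/2 - 2)) = -269*(7 - ½) = -269*13/2 = -3497/2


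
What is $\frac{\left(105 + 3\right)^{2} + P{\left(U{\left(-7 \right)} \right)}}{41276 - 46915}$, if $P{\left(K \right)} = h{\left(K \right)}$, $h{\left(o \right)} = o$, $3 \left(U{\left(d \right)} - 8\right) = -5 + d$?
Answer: $- \frac{11668}{5639} \approx -2.0692$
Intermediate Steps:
$U{\left(d \right)} = \frac{19}{3} + \frac{d}{3}$ ($U{\left(d \right)} = 8 + \frac{-5 + d}{3} = 8 + \left(- \frac{5}{3} + \frac{d}{3}\right) = \frac{19}{3} + \frac{d}{3}$)
$P{\left(K \right)} = K$
$\frac{\left(105 + 3\right)^{2} + P{\left(U{\left(-7 \right)} \right)}}{41276 - 46915} = \frac{\left(105 + 3\right)^{2} + \left(\frac{19}{3} + \frac{1}{3} \left(-7\right)\right)}{41276 - 46915} = \frac{108^{2} + \left(\frac{19}{3} - \frac{7}{3}\right)}{-5639} = \left(11664 + 4\right) \left(- \frac{1}{5639}\right) = 11668 \left(- \frac{1}{5639}\right) = - \frac{11668}{5639}$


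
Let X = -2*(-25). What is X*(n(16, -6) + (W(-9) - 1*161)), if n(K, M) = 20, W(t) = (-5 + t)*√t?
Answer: -7050 - 2100*I ≈ -7050.0 - 2100.0*I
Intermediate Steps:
W(t) = √t*(-5 + t)
X = 50
X*(n(16, -6) + (W(-9) - 1*161)) = 50*(20 + (√(-9)*(-5 - 9) - 1*161)) = 50*(20 + ((3*I)*(-14) - 161)) = 50*(20 + (-42*I - 161)) = 50*(20 + (-161 - 42*I)) = 50*(-141 - 42*I) = -7050 - 2100*I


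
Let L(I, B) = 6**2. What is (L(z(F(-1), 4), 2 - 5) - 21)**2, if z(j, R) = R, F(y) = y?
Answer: 225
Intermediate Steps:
L(I, B) = 36
(L(z(F(-1), 4), 2 - 5) - 21)**2 = (36 - 21)**2 = 15**2 = 225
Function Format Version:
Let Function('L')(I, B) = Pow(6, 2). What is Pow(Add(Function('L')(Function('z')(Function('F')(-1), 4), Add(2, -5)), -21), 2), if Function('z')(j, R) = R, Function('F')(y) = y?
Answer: 225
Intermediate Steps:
Function('L')(I, B) = 36
Pow(Add(Function('L')(Function('z')(Function('F')(-1), 4), Add(2, -5)), -21), 2) = Pow(Add(36, -21), 2) = Pow(15, 2) = 225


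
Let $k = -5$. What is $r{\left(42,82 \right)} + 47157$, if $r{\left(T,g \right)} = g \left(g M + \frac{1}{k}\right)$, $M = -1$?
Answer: $\frac{202083}{5} \approx 40417.0$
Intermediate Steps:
$r{\left(T,g \right)} = g \left(- \frac{1}{5} - g\right)$ ($r{\left(T,g \right)} = g \left(g \left(-1\right) + \frac{1}{-5}\right) = g \left(- g - \frac{1}{5}\right) = g \left(- \frac{1}{5} - g\right)$)
$r{\left(42,82 \right)} + 47157 = \left(-1\right) 82 \left(\frac{1}{5} + 82\right) + 47157 = \left(-1\right) 82 \cdot \frac{411}{5} + 47157 = - \frac{33702}{5} + 47157 = \frac{202083}{5}$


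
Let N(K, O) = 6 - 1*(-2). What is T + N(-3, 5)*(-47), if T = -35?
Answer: -411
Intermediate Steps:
N(K, O) = 8 (N(K, O) = 6 + 2 = 8)
T + N(-3, 5)*(-47) = -35 + 8*(-47) = -35 - 376 = -411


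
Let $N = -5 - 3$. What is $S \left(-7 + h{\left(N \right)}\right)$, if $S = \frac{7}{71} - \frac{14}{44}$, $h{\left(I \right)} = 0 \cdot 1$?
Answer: $\frac{2401}{1562} \approx 1.5371$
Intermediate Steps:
$N = -8$
$h{\left(I \right)} = 0$
$S = - \frac{343}{1562}$ ($S = 7 \cdot \frac{1}{71} - \frac{7}{22} = \frac{7}{71} - \frac{7}{22} = - \frac{343}{1562} \approx -0.21959$)
$S \left(-7 + h{\left(N \right)}\right) = - \frac{343 \left(-7 + 0\right)}{1562} = \left(- \frac{343}{1562}\right) \left(-7\right) = \frac{2401}{1562}$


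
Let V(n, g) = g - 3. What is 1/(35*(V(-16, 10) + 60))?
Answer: 1/2345 ≈ 0.00042644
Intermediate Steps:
V(n, g) = -3 + g
1/(35*(V(-16, 10) + 60)) = 1/(35*((-3 + 10) + 60)) = 1/(35*(7 + 60)) = 1/(35*67) = 1/2345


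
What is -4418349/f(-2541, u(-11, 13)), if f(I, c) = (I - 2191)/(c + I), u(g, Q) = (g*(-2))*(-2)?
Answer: -878571705/364 ≈ -2.4137e+6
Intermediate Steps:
u(g, Q) = 4*g (u(g, Q) = -2*g*(-2) = 4*g)
f(I, c) = (-2191 + I)/(I + c)
-4418349/f(-2541, u(-11, 13)) = -4418349*(-2541 + 4*(-11))/(-2191 - 2541) = -4418349/(-4732/(-2541 - 44)) = -4418349/(-4732/(-2585)) = -4418349/((-1/2585*(-4732))) = -4418349/4732/2585 = -4418349*2585/4732 = -878571705/364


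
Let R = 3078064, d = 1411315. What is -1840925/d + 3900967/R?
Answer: -32198345519/868823578832 ≈ -0.037060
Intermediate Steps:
-1840925/d + 3900967/R = -1840925/1411315 + 3900967/3078064 = -1840925*1/1411315 + 3900967*(1/3078064) = -368185/282263 + 3900967/3078064 = -32198345519/868823578832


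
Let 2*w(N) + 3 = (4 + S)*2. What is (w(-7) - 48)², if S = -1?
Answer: 8649/4 ≈ 2162.3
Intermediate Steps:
w(N) = 3/2 (w(N) = -3/2 + ((4 - 1)*2)/2 = -3/2 + (3*2)/2 = -3/2 + (½)*6 = -3/2 + 3 = 3/2)
(w(-7) - 48)² = (3/2 - 48)² = (-93/2)² = 8649/4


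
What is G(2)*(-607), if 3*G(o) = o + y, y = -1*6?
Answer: 2428/3 ≈ 809.33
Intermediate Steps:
y = -6
G(o) = -2 + o/3 (G(o) = (o - 6)/3 = (-6 + o)/3 = -2 + o/3)
G(2)*(-607) = (-2 + (⅓)*2)*(-607) = (-2 + ⅔)*(-607) = -4/3*(-607) = 2428/3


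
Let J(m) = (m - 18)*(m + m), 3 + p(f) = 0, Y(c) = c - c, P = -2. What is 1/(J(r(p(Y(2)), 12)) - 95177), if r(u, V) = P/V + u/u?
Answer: -18/1713701 ≈ -1.0504e-5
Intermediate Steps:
Y(c) = 0
p(f) = -3 (p(f) = -3 + 0 = -3)
r(u, V) = 1 - 2/V (r(u, V) = -2/V + u/u = -2/V + 1 = 1 - 2/V)
J(m) = 2*m*(-18 + m) (J(m) = (-18 + m)*(2*m) = 2*m*(-18 + m))
1/(J(r(p(Y(2)), 12)) - 95177) = 1/(2*((-2 + 12)/12)*(-18 + (-2 + 12)/12) - 95177) = 1/(2*((1/12)*10)*(-18 + (1/12)*10) - 95177) = 1/(2*(5/6)*(-18 + 5/6) - 95177) = 1/(2*(5/6)*(-103/6) - 95177) = 1/(-515/18 - 95177) = 1/(-1713701/18) = -18/1713701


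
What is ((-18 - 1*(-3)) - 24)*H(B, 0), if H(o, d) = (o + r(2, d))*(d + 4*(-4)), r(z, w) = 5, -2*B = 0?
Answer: 3120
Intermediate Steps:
B = 0 (B = -½*0 = 0)
H(o, d) = (-16 + d)*(5 + o) (H(o, d) = (o + 5)*(d + 4*(-4)) = (5 + o)*(d - 16) = (5 + o)*(-16 + d) = (-16 + d)*(5 + o))
((-18 - 1*(-3)) - 24)*H(B, 0) = ((-18 - 1*(-3)) - 24)*(-80 - 16*0 + 5*0 + 0*0) = ((-18 + 3) - 24)*(-80 + 0 + 0 + 0) = (-15 - 24)*(-80) = -39*(-80) = 3120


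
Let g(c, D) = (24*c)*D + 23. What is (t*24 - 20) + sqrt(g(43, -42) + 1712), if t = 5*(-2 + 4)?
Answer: 220 + I*sqrt(41609) ≈ 220.0 + 203.98*I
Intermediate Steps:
g(c, D) = 23 + 24*D*c (g(c, D) = 24*D*c + 23 = 23 + 24*D*c)
t = 10 (t = 5*2 = 10)
(t*24 - 20) + sqrt(g(43, -42) + 1712) = (10*24 - 20) + sqrt((23 + 24*(-42)*43) + 1712) = (240 - 20) + sqrt((23 - 43344) + 1712) = 220 + sqrt(-43321 + 1712) = 220 + sqrt(-41609) = 220 + I*sqrt(41609)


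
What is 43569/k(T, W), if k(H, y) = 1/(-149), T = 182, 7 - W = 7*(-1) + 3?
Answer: -6491781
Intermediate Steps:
W = 11 (W = 7 - (7*(-1) + 3) = 7 - (-7 + 3) = 7 - 1*(-4) = 7 + 4 = 11)
k(H, y) = -1/149
43569/k(T, W) = 43569/(-1/149) = 43569*(-149) = -6491781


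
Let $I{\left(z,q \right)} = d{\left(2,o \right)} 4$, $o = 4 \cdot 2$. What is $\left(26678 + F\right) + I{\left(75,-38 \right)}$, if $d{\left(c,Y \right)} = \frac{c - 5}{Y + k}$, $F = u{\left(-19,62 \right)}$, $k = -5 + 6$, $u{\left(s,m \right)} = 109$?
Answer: $\frac{80357}{3} \approx 26786.0$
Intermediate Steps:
$k = 1$
$F = 109$
$o = 8$
$d{\left(c,Y \right)} = \frac{-5 + c}{1 + Y}$ ($d{\left(c,Y \right)} = \frac{c - 5}{Y + 1} = \frac{-5 + c}{1 + Y}$)
$I{\left(z,q \right)} = - \frac{4}{3}$ ($I{\left(z,q \right)} = \frac{-5 + 2}{1 + 8} \cdot 4 = \frac{1}{9} \left(-3\right) 4 = \left(- \frac{1}{3}\right) 4 = - \frac{4}{3}$)
$\left(26678 + F\right) + I{\left(75,-38 \right)} = \left(26678 + 109\right) - \frac{4}{3} = 26787 - \frac{4}{3} = \frac{80357}{3}$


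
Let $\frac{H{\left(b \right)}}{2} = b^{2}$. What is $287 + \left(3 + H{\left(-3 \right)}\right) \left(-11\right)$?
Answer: $56$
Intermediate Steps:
$H{\left(b \right)} = 2 b^{2}$
$287 + \left(3 + H{\left(-3 \right)}\right) \left(-11\right) = 287 + \left(3 + 2 \left(-3\right)^{2}\right) \left(-11\right) = 287 + \left(3 + 2 \cdot 9\right) \left(-11\right) = 287 + \left(3 + 18\right) \left(-11\right) = 287 + 21 \left(-11\right) = 287 - 231 = 56$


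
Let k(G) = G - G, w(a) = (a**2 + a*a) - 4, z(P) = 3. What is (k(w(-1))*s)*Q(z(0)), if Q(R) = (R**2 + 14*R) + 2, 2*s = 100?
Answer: 0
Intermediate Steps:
w(a) = -4 + 2*a**2 (w(a) = (a**2 + a**2) - 4 = 2*a**2 - 4 = -4 + 2*a**2)
k(G) = 0
s = 50 (s = (1/2)*100 = 50)
Q(R) = 2 + R**2 + 14*R
(k(w(-1))*s)*Q(z(0)) = (0*50)*(2 + 3**2 + 14*3) = 0*(2 + 9 + 42) = 0*53 = 0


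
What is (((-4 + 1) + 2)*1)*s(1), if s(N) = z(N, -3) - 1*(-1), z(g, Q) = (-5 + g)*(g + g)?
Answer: 7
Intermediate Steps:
z(g, Q) = 2*g*(-5 + g) (z(g, Q) = (-5 + g)*(2*g) = 2*g*(-5 + g))
s(N) = 1 + 2*N*(-5 + N) (s(N) = 2*N*(-5 + N) - 1*(-1) = 2*N*(-5 + N) + 1 = 1 + 2*N*(-5 + N))
(((-4 + 1) + 2)*1)*s(1) = (((-4 + 1) + 2)*1)*(1 + 2*1*(-5 + 1)) = ((-3 + 2)*1)*(1 + 2*1*(-4)) = (-1*1)*(1 - 8) = -1*(-7) = 7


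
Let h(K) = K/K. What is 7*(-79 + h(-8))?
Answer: -546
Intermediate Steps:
h(K) = 1
7*(-79 + h(-8)) = 7*(-79 + 1) = 7*(-78) = -546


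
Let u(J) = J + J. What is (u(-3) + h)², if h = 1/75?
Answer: 201601/5625 ≈ 35.840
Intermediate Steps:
u(J) = 2*J
h = 1/75 ≈ 0.013333
(u(-3) + h)² = (2*(-3) + 1/75)² = (-6 + 1/75)² = (-449/75)² = 201601/5625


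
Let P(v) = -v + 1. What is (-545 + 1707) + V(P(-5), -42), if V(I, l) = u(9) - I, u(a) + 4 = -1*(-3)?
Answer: 1155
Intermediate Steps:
u(a) = -1 (u(a) = -4 - 1*(-3) = -4 + 3 = -1)
P(v) = 1 - v
V(I, l) = -1 - I
(-545 + 1707) + V(P(-5), -42) = (-545 + 1707) + (-1 - (1 - 1*(-5))) = 1162 + (-1 - (1 + 5)) = 1162 + (-1 - 1*6) = 1162 + (-1 - 6) = 1162 - 7 = 1155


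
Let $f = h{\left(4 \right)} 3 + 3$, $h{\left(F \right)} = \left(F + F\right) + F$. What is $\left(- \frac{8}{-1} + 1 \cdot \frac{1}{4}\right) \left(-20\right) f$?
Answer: $-6435$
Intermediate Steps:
$h{\left(F \right)} = 3 F$ ($h{\left(F \right)} = 2 F + F = 3 F$)
$f = 39$ ($f = 3 \cdot 4 \cdot 3 + 3 = 12 \cdot 3 + 3 = 36 + 3 = 39$)
$\left(- \frac{8}{-1} + 1 \cdot \frac{1}{4}\right) \left(-20\right) f = \left(- \frac{8}{-1} + 1 \cdot \frac{1}{4}\right) \left(-20\right) 39 = \left(\left(-8\right) \left(-1\right) + 1 \cdot \frac{1}{4}\right) \left(-20\right) 39 = \left(8 + \frac{1}{4}\right) \left(-20\right) 39 = \frac{33}{4} \left(-20\right) 39 = \left(-165\right) 39 = -6435$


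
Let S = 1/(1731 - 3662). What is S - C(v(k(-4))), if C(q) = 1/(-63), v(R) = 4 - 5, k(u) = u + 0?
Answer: 1868/121653 ≈ 0.015355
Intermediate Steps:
k(u) = u
v(R) = -1
S = -1/1931 (S = 1/(-1931) = -1/1931 ≈ -0.00051787)
C(q) = -1/63
S - C(v(k(-4))) = -1/1931 - 1*(-1/63) = -1/1931 + 1/63 = 1868/121653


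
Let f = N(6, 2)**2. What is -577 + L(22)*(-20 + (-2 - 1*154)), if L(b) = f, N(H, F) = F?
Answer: -1281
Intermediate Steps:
f = 4 (f = 2**2 = 4)
L(b) = 4
-577 + L(22)*(-20 + (-2 - 1*154)) = -577 + 4*(-20 + (-2 - 1*154)) = -577 + 4*(-20 + (-2 - 154)) = -577 + 4*(-20 - 156) = -577 + 4*(-176) = -577 - 704 = -1281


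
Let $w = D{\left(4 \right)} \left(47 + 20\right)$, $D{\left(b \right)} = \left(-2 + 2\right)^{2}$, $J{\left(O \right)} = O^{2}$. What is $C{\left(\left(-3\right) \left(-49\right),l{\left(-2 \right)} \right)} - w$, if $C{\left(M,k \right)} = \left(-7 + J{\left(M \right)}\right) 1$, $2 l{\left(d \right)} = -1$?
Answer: $21602$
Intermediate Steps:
$l{\left(d \right)} = - \frac{1}{2}$ ($l{\left(d \right)} = \frac{1}{2} \left(-1\right) = - \frac{1}{2}$)
$D{\left(b \right)} = 0$ ($D{\left(b \right)} = 0^{2} = 0$)
$C{\left(M,k \right)} = -7 + M^{2}$ ($C{\left(M,k \right)} = \left(-7 + M^{2}\right) 1 = -7 + M^{2}$)
$w = 0$ ($w = 0 \left(47 + 20\right) = 0 \cdot 67 = 0$)
$C{\left(\left(-3\right) \left(-49\right),l{\left(-2 \right)} \right)} - w = \left(-7 + \left(\left(-3\right) \left(-49\right)\right)^{2}\right) - 0 = \left(-7 + 147^{2}\right) + 0 = \left(-7 + 21609\right) + 0 = 21602 + 0 = 21602$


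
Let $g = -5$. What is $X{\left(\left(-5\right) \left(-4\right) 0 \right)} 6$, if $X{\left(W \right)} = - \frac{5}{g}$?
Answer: $6$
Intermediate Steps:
$X{\left(W \right)} = 1$ ($X{\left(W \right)} = - \frac{5}{-5} = \left(-5\right) \left(- \frac{1}{5}\right) = 1$)
$X{\left(\left(-5\right) \left(-4\right) 0 \right)} 6 = 1 \cdot 6 = 6$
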